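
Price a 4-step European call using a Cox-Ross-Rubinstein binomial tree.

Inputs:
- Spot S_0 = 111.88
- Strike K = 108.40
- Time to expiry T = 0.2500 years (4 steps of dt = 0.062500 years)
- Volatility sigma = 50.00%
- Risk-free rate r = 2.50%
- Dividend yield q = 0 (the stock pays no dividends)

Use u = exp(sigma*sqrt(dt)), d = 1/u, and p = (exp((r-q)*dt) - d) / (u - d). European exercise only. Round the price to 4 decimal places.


dt = T/N = 0.062500
u = exp(sigma*sqrt(dt)) = 1.133148; d = 1/u = 0.882497
p = (exp((r-q)*dt) - d) / (u - d) = 0.475029
Discount per step: exp(-r*dt) = 0.998439
Stock lattice S(k, i) with i counting down-moves:
  k=0: S(0,0) = 111.8800
  k=1: S(1,0) = 126.7766; S(1,1) = 98.7338
  k=2: S(2,0) = 143.6568; S(2,1) = 111.8800; S(2,2) = 87.1322
  k=3: S(3,0) = 162.7844; S(3,1) = 126.7766; S(3,2) = 98.7338; S(3,3) = 76.8939
  k=4: S(4,0) = 184.4589; S(4,1) = 143.6568; S(4,2) = 111.8800; S(4,3) = 87.1322; S(4,4) = 67.8587
Terminal payoffs V(N, i) = max(S_T - K, 0):
  V(4,0) = 76.058936; V(4,1) = 35.256764; V(4,2) = 3.480000; V(4,3) = 0.000000; V(4,4) = 0.000000
Backward induction: V(k, i) = exp(-r*dt) * [p * V(k+1, i) + (1-p) * V(k+1, i+1)].
  V(3,0) = exp(-r*dt) * [p*76.058936 + (1-p)*35.256764] = 54.553682
  V(3,1) = exp(-r*dt) * [p*35.256764 + (1-p)*3.480000] = 18.545892
  V(3,2) = exp(-r*dt) * [p*3.480000 + (1-p)*0.000000] = 1.650521
  V(3,3) = exp(-r*dt) * [p*0.000000 + (1-p)*0.000000] = 0.000000
  V(2,0) = exp(-r*dt) * [p*54.553682 + (1-p)*18.545892] = 35.594985
  V(2,1) = exp(-r*dt) * [p*18.545892 + (1-p)*1.650521] = 9.661209
  V(2,2) = exp(-r*dt) * [p*1.650521 + (1-p)*0.000000] = 0.782822
  V(1,0) = exp(-r*dt) * [p*35.594985 + (1-p)*9.661209] = 21.946193
  V(1,1) = exp(-r*dt) * [p*9.661209 + (1-p)*0.782822] = 4.992508
  V(0,0) = exp(-r*dt) * [p*21.946193 + (1-p)*4.992508] = 13.025636

Answer: Price = V(0,0) = 13.0256


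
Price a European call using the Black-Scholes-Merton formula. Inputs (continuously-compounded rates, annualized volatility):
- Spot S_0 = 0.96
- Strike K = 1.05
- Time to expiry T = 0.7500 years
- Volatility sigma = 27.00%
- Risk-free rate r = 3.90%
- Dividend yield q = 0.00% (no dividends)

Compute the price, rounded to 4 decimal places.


d1 = (ln(S/K) + (r - q + 0.5*sigma^2) * T) / (sigma * sqrt(T)) = -0.14123552
d2 = d1 - sigma * sqrt(T) = -0.37506238
exp(-rT) = 0.97117364; exp(-qT) = 1.00000000
C = S_0 * exp(-qT) * N(d1) - K * exp(-rT) * N(d2)
N(d1) = 0.44384194; N(d2) = 0.35380704
C = 0.9600 * 1.00000000 * 0.44384194 - 1.0500 * 0.97117364 * 0.35380704 = 0.0653

Answer: Price = 0.0653


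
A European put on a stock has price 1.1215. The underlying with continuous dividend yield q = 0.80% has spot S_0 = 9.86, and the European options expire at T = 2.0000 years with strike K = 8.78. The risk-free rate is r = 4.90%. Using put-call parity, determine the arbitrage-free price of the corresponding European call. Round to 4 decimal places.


Put-call parity: C - P = S_0 * exp(-qT) - K * exp(-rT).
S_0 * exp(-qT) = 9.8600 * 0.98412732 = 9.70349538
K * exp(-rT) = 8.7800 * 0.90664890 = 7.96037737
C = P + S*exp(-qT) - K*exp(-rT)
C = 1.1215 + 9.70349538 - 7.96037737 = 2.8646

Answer: Call price = 2.8646


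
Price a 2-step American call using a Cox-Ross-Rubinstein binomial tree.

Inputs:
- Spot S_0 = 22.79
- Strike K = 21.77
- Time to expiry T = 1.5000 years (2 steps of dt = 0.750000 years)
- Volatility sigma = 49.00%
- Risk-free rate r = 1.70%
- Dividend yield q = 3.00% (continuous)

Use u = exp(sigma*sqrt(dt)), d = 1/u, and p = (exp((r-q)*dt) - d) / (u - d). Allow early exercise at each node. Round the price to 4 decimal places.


dt = T/N = 0.750000
u = exp(sigma*sqrt(dt)) = 1.528600; d = 1/u = 0.654193
p = (exp((r-q)*dt) - d) / (u - d) = 0.384379
Discount per step: exp(-r*dt) = 0.987331
Stock lattice S(k, i) with i counting down-moves:
  k=0: S(0,0) = 22.7900
  k=1: S(1,0) = 34.8368; S(1,1) = 14.9091
  k=2: S(2,0) = 53.2515; S(2,1) = 22.7900; S(2,2) = 9.7534
Terminal payoffs V(N, i) = max(S_T - K, 0):
  V(2,0) = 31.481541; V(2,1) = 1.020000; V(2,2) = 0.000000
Backward induction: V(k, i) = exp(-r*dt) * [p * V(k+1, i) + (1-p) * V(k+1, i+1)]; then take max(V_cont, immediate exercise) for American.
  V(1,0) = exp(-r*dt) * [p*31.481541 + (1-p)*1.020000] = 12.567530; exercise = 13.066800; V(1,0) = max -> 13.066800
  V(1,1) = exp(-r*dt) * [p*1.020000 + (1-p)*0.000000] = 0.387100; exercise = 0.000000; V(1,1) = max -> 0.387100
  V(0,0) = exp(-r*dt) * [p*13.066800 + (1-p)*0.387100] = 5.194266; exercise = 1.020000; V(0,0) = max -> 5.194266

Answer: Price = V(0,0) = 5.1943


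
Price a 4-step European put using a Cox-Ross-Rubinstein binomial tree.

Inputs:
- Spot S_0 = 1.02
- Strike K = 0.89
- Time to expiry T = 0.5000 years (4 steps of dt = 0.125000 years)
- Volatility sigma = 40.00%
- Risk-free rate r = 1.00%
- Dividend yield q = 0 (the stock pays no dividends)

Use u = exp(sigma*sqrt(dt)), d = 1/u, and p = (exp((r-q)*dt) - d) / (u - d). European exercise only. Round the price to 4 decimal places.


dt = T/N = 0.125000
u = exp(sigma*sqrt(dt)) = 1.151910; d = 1/u = 0.868123
p = (exp((r-q)*dt) - d) / (u - d) = 0.469111
Discount per step: exp(-r*dt) = 0.998751
Stock lattice S(k, i) with i counting down-moves:
  k=0: S(0,0) = 1.0200
  k=1: S(1,0) = 1.1749; S(1,1) = 0.8855
  k=2: S(2,0) = 1.3534; S(2,1) = 1.0200; S(2,2) = 0.7687
  k=3: S(3,0) = 1.5590; S(3,1) = 1.1749; S(3,2) = 0.8855; S(3,3) = 0.6673
  k=4: S(4,0) = 1.7959; S(4,1) = 1.3534; S(4,2) = 1.0200; S(4,3) = 0.7687; S(4,4) = 0.5793
Terminal payoffs V(N, i) = max(K - S_T, 0):
  V(4,0) = 0.000000; V(4,1) = 0.000000; V(4,2) = 0.000000; V(4,3) = 0.121289; V(4,4) = 0.310670
Backward induction: V(k, i) = exp(-r*dt) * [p * V(k+1, i) + (1-p) * V(k+1, i+1)].
  V(3,0) = exp(-r*dt) * [p*0.000000 + (1-p)*0.000000] = 0.000000
  V(3,1) = exp(-r*dt) * [p*0.000000 + (1-p)*0.000000] = 0.000000
  V(3,2) = exp(-r*dt) * [p*0.000000 + (1-p)*0.121289] = 0.064311
  V(3,3) = exp(-r*dt) * [p*0.121289 + (1-p)*0.310670] = 0.221552
  V(2,0) = exp(-r*dt) * [p*0.000000 + (1-p)*0.000000] = 0.000000
  V(2,1) = exp(-r*dt) * [p*0.000000 + (1-p)*0.064311] = 0.034099
  V(2,2) = exp(-r*dt) * [p*0.064311 + (1-p)*0.221552] = 0.147604
  V(1,0) = exp(-r*dt) * [p*0.000000 + (1-p)*0.034099] = 0.018080
  V(1,1) = exp(-r*dt) * [p*0.034099 + (1-p)*0.147604] = 0.094240
  V(0,0) = exp(-r*dt) * [p*0.018080 + (1-p)*0.094240] = 0.058439

Answer: Price = V(0,0) = 0.0584


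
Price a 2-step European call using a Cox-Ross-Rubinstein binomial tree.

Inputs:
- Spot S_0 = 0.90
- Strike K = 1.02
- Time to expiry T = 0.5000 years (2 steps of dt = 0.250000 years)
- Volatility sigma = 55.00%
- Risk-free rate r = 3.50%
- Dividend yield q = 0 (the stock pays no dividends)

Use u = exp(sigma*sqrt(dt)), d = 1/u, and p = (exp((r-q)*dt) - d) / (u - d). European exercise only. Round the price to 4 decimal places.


dt = T/N = 0.250000
u = exp(sigma*sqrt(dt)) = 1.316531; d = 1/u = 0.759572
p = (exp((r-q)*dt) - d) / (u - d) = 0.447459
Discount per step: exp(-r*dt) = 0.991288
Stock lattice S(k, i) with i counting down-moves:
  k=0: S(0,0) = 0.9000
  k=1: S(1,0) = 1.1849; S(1,1) = 0.6836
  k=2: S(2,0) = 1.5599; S(2,1) = 0.9000; S(2,2) = 0.5193
Terminal payoffs V(N, i) = max(S_T - K, 0):
  V(2,0) = 0.539928; V(2,1) = 0.000000; V(2,2) = 0.000000
Backward induction: V(k, i) = exp(-r*dt) * [p * V(k+1, i) + (1-p) * V(k+1, i+1)].
  V(1,0) = exp(-r*dt) * [p*0.539928 + (1-p)*0.000000] = 0.239491
  V(1,1) = exp(-r*dt) * [p*0.000000 + (1-p)*0.000000] = 0.000000
  V(0,0) = exp(-r*dt) * [p*0.239491 + (1-p)*0.000000] = 0.106229

Answer: Price = V(0,0) = 0.1062


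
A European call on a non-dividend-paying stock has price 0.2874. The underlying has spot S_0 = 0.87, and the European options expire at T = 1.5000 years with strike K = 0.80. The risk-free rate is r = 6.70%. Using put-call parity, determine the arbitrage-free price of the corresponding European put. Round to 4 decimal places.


Answer: Put price = 0.1409

Derivation:
Put-call parity: C - P = S_0 * exp(-qT) - K * exp(-rT).
S_0 * exp(-qT) = 0.8700 * 1.00000000 = 0.87000000
K * exp(-rT) = 0.8000 * 0.90438511 = 0.72350809
P = C - S*exp(-qT) + K*exp(-rT)
P = 0.2874 - 0.87000000 + 0.72350809 = 0.1409


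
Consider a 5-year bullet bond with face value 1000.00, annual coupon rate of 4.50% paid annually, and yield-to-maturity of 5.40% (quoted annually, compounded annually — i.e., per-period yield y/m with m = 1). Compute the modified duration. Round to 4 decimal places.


Answer: Modified duration = 4.3436

Derivation:
Coupon per period c = face * coupon_rate / m = 45.000000
Periods per year m = 1; per-period yield y/m = 0.054000
Number of cashflows N = 5
Cashflows (t years, CF_t, discount factor 1/(1+y/m)^(m*t), PV):
  t = 1.0000: CF_t = 45.000000, DF = 0.948767, PV = 42.694497
  t = 2.0000: CF_t = 45.000000, DF = 0.900158, PV = 40.507113
  t = 3.0000: CF_t = 45.000000, DF = 0.854040, PV = 38.431796
  t = 4.0000: CF_t = 45.000000, DF = 0.810285, PV = 36.462805
  t = 5.0000: CF_t = 1045.000000, DF = 0.768771, PV = 803.365609
Price P = sum_t PV_t = 961.461820
First compute Macaulay numerator sum_t t * PV_t:
  t * PV_t at t = 1.0000: 42.694497
  t * PV_t at t = 2.0000: 81.014226
  t * PV_t at t = 3.0000: 115.295388
  t * PV_t at t = 4.0000: 145.851218
  t * PV_t at t = 5.0000: 4016.828043
Macaulay duration D = 4401.683373 / 961.461820 = 4.578116
Modified duration = D / (1 + y/m) = 4.578116 / (1 + 0.054000) = 4.343563


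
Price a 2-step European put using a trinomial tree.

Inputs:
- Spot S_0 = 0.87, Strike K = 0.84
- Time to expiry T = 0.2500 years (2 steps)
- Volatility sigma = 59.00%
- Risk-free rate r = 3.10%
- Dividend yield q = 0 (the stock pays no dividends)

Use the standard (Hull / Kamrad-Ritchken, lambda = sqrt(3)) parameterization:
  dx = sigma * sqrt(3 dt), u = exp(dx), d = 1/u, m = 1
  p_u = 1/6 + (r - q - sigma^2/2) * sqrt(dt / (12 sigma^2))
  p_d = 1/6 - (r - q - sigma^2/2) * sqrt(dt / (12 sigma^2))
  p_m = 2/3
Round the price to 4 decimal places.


dt = T/N = 0.125000; dx = sigma*sqrt(3*dt) = 0.361300
u = exp(dx) = 1.435194; d = 1/u = 0.696770
p_u = 0.141921, p_m = 0.666667, p_d = 0.191412
Discount per step: exp(-r*dt) = 0.996132
Stock lattice S(k, j) with j the centered position index:
  k=0: S(0,+0) = 0.8700
  k=1: S(1,-1) = 0.6062; S(1,+0) = 0.8700; S(1,+1) = 1.2486
  k=2: S(2,-2) = 0.4224; S(2,-1) = 0.6062; S(2,+0) = 0.8700; S(2,+1) = 1.2486; S(2,+2) = 1.7920
Terminal payoffs V(N, j) = max(K - S_T, 0):
  V(2,-2) = 0.417625; V(2,-1) = 0.233810; V(2,+0) = 0.000000; V(2,+1) = 0.000000; V(2,+2) = 0.000000
Backward induction: V(k, j) = exp(-r*dt) * [p_u * V(k+1, j+1) + p_m * V(k+1, j) + p_d * V(k+1, j-1)]
  V(1,-1) = exp(-r*dt) * [p_u*0.000000 + p_m*0.233810 + p_d*0.417625] = 0.234900
  V(1,+0) = exp(-r*dt) * [p_u*0.000000 + p_m*0.000000 + p_d*0.233810] = 0.044581
  V(1,+1) = exp(-r*dt) * [p_u*0.000000 + p_m*0.000000 + p_d*0.000000] = 0.000000
  V(0,+0) = exp(-r*dt) * [p_u*0.000000 + p_m*0.044581 + p_d*0.234900] = 0.074395

Answer: Price = V(0,0) = 0.0744


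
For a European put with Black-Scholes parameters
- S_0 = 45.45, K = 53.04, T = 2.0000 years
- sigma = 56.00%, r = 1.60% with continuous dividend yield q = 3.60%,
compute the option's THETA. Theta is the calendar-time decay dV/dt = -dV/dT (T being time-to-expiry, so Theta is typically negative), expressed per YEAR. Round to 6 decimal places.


Answer: Theta = -3.365439

Derivation:
d1 = 0.1504703971; d2 = -0.6414891978
phi(d1) = 0.3944514540; exp(-qT) = 0.9305308958; exp(-rT) = 0.9685065821
Theta = -S*exp(-qT)*phi(d1)*sigma/(2*sqrt(T)) + r*K*exp(-rT)*N(-d2) - q*S*exp(-qT)*N(-d1)
N(-d1) = 0.4401967522; N(-d2) = 0.7393975515; sqrt(T) = 1.4142135624
Term 1 = -45.4500 * 0.9305308958 * 0.3944514540 * 0.5600 / (2 * 1.4142135624) = -3.3029445259
Term 2 = 0.0160 * 53.0400 * 0.9685065821 * 0.7393975515 = 0.6077207746
Term 3 = -0.0360 * 45.4500 * 0.9305308958 * 0.4401967522 = -0.6702148088
Theta = -3.3029445259 + (0.6077207746) + (-0.6702148088) = -3.365439


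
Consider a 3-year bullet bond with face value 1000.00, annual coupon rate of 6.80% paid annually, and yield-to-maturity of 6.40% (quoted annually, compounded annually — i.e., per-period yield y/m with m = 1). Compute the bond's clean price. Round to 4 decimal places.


Coupon per period c = face * coupon_rate / m = 68.000000
Periods per year m = 1; per-period yield y/m = 0.064000
Number of cashflows N = 3
Cashflows (t years, CF_t, discount factor 1/(1+y/m)^(m*t), PV):
  t = 1.0000: CF_t = 68.000000, DF = 0.939850, PV = 63.909774
  t = 2.0000: CF_t = 68.000000, DF = 0.883317, PV = 60.065577
  t = 3.0000: CF_t = 1068.000000, DF = 0.830185, PV = 886.638058
Price P = sum_t PV_t = 1010.613410

Answer: Price = 1010.6134


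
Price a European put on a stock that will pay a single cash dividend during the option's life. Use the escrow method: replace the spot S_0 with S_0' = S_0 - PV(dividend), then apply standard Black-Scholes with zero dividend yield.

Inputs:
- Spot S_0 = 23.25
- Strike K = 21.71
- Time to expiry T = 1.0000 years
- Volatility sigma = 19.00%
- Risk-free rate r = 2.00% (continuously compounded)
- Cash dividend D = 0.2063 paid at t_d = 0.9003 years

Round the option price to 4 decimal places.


PV(D) = D * exp(-r * t_d) = 0.2063 * 0.98215514 = 0.20261861
S_0' = S_0 - PV(D) = 23.2500 - 0.20261861 = 23.04738139
d1 = (ln(S_0'/K) + (r + sigma^2/2)*T) / (sigma*sqrt(T)) = 0.51489039
d2 = d1 - sigma*sqrt(T) = 0.32489039
exp(-rT) = 0.98019867
N(-d1) = 0.30331481; N(-d2) = 0.37263202
P = K * exp(-rT) * N(-d2) - S_0' * N(-d1) = 21.7100 * 0.98019867 * 0.37263202 - 23.04738139 * 0.30331481 = 0.9390

Answer: Price = 0.9390


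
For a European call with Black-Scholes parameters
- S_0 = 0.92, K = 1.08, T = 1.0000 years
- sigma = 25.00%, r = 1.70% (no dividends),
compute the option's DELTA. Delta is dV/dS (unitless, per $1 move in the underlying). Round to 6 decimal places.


Answer: Delta = 0.326943

Derivation:
d1 = -0.4483706003; d2 = -0.6983706003
phi(d1) = 0.3607909296; exp(-qT) = 1.0000000000; exp(-rT) = 0.9831436846
N(d1) = 0.3269428780
Delta = exp(-qT) * N(d1) = 1.0000000000 * 0.3269428780 = 0.326943


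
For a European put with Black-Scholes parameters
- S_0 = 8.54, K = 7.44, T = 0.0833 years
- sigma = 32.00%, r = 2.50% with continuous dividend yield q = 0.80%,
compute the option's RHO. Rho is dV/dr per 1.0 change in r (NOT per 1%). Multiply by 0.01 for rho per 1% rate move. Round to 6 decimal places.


Answer: Rho = -0.044436

Derivation:
d1 = 1.5545149699; d2 = 1.4621574039
phi(d1) = 0.1191708705; exp(-qT) = 0.9993338220; exp(-rT) = 0.9979196669
N(-d2) = 0.0718490406
Rho = -K*T*exp(-rT)*N(-d2) = -7.4400 * 0.0833 * 0.9979196669 * 0.0718490406 = -0.044436


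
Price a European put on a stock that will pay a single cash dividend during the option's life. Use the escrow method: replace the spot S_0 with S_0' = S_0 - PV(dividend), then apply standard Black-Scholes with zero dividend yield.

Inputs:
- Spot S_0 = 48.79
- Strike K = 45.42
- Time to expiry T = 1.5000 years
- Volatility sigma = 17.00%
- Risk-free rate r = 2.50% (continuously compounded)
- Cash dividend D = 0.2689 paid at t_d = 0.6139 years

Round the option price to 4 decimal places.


Answer: Price = 1.8990

Derivation:
PV(D) = D * exp(-r * t_d) = 0.2689 * 0.98476967 = 0.26480456
S_0' = S_0 - PV(D) = 48.7900 - 0.26480456 = 48.52519544
d1 = (ln(S_0'/K) + (r + sigma^2/2)*T) / (sigma*sqrt(T)) = 0.60183300
d2 = d1 - sigma*sqrt(T) = 0.39362637
exp(-rT) = 0.96319442
N(-d1) = 0.27364265; N(-d2) = 0.34692845
P = K * exp(-rT) * N(-d2) - S_0' * N(-d1) = 45.4200 * 0.96319442 * 0.34692845 - 48.52519544 * 0.27364265 = 1.8990


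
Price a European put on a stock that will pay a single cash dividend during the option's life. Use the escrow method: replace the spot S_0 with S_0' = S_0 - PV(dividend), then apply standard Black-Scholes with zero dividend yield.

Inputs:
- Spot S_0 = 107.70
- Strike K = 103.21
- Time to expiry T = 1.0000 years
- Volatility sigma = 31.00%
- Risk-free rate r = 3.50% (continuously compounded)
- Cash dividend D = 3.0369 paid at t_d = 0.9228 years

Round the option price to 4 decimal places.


Answer: Price = 10.2018

Derivation:
PV(D) = D * exp(-r * t_d) = 3.0369 * 0.96821801 = 2.94038127
S_0' = S_0 - PV(D) = 107.7000 - 2.94038127 = 104.75961873
d1 = (ln(S_0'/K) + (r + sigma^2/2)*T) / (sigma*sqrt(T)) = 0.31597623
d2 = d1 - sigma*sqrt(T) = 0.00597623
exp(-rT) = 0.96560542
N(-d1) = 0.37601027; N(-d2) = 0.49761584
P = K * exp(-rT) * N(-d2) - S_0' * N(-d1) = 103.2100 * 0.96560542 * 0.49761584 - 104.75961873 * 0.37601027 = 10.2018


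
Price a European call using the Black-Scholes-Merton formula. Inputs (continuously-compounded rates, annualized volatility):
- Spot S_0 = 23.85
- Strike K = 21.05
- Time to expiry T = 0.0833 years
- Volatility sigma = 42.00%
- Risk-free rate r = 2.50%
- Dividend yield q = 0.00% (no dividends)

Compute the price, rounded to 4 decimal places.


d1 = (ln(S/K) + (r - q + 0.5*sigma^2) * T) / (sigma * sqrt(T)) = 1.10801837
d2 = d1 - sigma * sqrt(T) = 0.98679906
exp(-rT) = 0.99791967; exp(-qT) = 1.00000000
C = S_0 * exp(-qT) * N(d1) - K * exp(-rT) * N(d2)
N(d1) = 0.86607306; N(d2) = 0.83812942
C = 23.8500 * 1.00000000 * 0.86607306 - 21.0500 * 0.99791967 * 0.83812942 = 3.0499

Answer: Price = 3.0499


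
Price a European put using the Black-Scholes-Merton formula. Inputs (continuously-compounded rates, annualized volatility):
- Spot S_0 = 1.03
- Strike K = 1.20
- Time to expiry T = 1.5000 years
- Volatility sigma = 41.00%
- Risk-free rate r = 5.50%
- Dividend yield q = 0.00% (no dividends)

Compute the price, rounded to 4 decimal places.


d1 = (ln(S/K) + (r - q + 0.5*sigma^2) * T) / (sigma * sqrt(T)) = 0.11114758
d2 = d1 - sigma * sqrt(T) = -0.39099782
exp(-rT) = 0.92081144; exp(-qT) = 1.00000000
P = K * exp(-rT) * N(-d2) - S_0 * exp(-qT) * N(-d1)
N(-d1) = 0.45574966; N(-d2) = 0.65210058
P = 1.2000 * 0.92081144 * 0.65210058 - 1.0300 * 1.00000000 * 0.45574966 = 0.2511

Answer: Price = 0.2511


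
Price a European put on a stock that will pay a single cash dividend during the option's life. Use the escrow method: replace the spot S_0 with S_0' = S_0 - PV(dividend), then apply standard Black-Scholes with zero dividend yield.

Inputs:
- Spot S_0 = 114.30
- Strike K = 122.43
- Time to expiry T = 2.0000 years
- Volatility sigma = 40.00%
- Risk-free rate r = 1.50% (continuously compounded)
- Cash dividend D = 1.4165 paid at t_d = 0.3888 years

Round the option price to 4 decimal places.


Answer: Price = 28.8629

Derivation:
PV(D) = D * exp(-r * t_d) = 1.4165 * 0.99418497 = 1.40826301
S_0' = S_0 - PV(D) = 114.3000 - 1.40826301 = 112.89173699
d1 = (ln(S_0'/K) + (r + sigma^2/2)*T) / (sigma*sqrt(T)) = 0.19249186
d2 = d1 - sigma*sqrt(T) = -0.37319356
exp(-rT) = 0.97044553
N(-d1) = 0.42367847; N(-d2) = 0.64549781
P = K * exp(-rT) * N(-d2) - S_0' * N(-d1) = 122.4300 * 0.97044553 * 0.64549781 - 112.89173699 * 0.42367847 = 28.8629


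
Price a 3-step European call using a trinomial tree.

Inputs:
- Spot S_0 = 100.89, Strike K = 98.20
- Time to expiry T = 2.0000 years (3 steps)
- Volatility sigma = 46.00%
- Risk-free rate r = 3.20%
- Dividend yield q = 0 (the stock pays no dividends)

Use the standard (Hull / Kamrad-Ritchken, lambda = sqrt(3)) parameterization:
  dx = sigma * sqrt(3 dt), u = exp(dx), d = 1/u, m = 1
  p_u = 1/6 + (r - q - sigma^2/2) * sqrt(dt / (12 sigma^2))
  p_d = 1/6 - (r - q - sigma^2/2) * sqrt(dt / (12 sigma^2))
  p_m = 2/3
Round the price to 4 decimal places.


Answer: Price = V(0,0) = 26.9708

Derivation:
dt = T/N = 0.666667; dx = sigma*sqrt(3*dt) = 0.650538
u = exp(dx) = 1.916572; d = 1/u = 0.521765
p_u = 0.128852, p_m = 0.666667, p_d = 0.204482
Discount per step: exp(-r*dt) = 0.978893
Stock lattice S(k, j) with j the centered position index:
  k=0: S(0,+0) = 100.8900
  k=1: S(1,-1) = 52.6409; S(1,+0) = 100.8900; S(1,+1) = 193.3630
  k=2: S(2,-2) = 27.4661; S(2,-1) = 52.6409; S(2,+0) = 100.8900; S(2,+1) = 193.3630; S(2,+2) = 370.5941
  k=3: S(3,-3) = 14.3309; S(3,-2) = 27.4661; S(3,-1) = 52.6409; S(3,+0) = 100.8900; S(3,+1) = 193.3630; S(3,+2) = 370.5941; S(3,+3) = 710.2702
Terminal payoffs V(N, j) = max(S_T - K, 0):
  V(3,-3) = 0.000000; V(3,-2) = 0.000000; V(3,-1) = 0.000000; V(3,+0) = 2.690000; V(3,+1) = 95.162962; V(3,+2) = 272.394062; V(3,+3) = 612.070249
Backward induction: V(k, j) = exp(-r*dt) * [p_u * V(k+1, j+1) + p_m * V(k+1, j) + p_d * V(k+1, j-1)]
  V(2,-2) = exp(-r*dt) * [p_u*0.000000 + p_m*0.000000 + p_d*0.000000] = 0.000000
  V(2,-1) = exp(-r*dt) * [p_u*2.690000 + p_m*0.000000 + p_d*0.000000] = 0.339295
  V(2,+0) = exp(-r*dt) * [p_u*95.162962 + p_m*2.690000 + p_d*0.000000] = 13.758585
  V(2,+1) = exp(-r*dt) * [p_u*272.394062 + p_m*95.162962 + p_d*2.690000] = 96.998960
  V(2,+2) = exp(-r*dt) * [p_u*612.070249 + p_m*272.394062 + p_d*95.162962] = 274.013065
  V(1,-1) = exp(-r*dt) * [p_u*13.758585 + p_m*0.339295 + p_d*0.000000] = 1.956822
  V(1,+0) = exp(-r*dt) * [p_u*96.998960 + p_m*13.758585 + p_d*0.339295] = 21.281383
  V(1,+1) = exp(-r*dt) * [p_u*274.013065 + p_m*96.998960 + p_d*13.758585] = 100.616880
  V(0,+0) = exp(-r*dt) * [p_u*100.616880 + p_m*21.281383 + p_d*1.956822] = 26.970832


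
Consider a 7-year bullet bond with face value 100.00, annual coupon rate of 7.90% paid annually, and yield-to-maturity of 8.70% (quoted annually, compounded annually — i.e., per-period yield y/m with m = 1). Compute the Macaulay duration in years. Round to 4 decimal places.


Coupon per period c = face * coupon_rate / m = 7.900000
Periods per year m = 1; per-period yield y/m = 0.087000
Number of cashflows N = 7
Cashflows (t years, CF_t, discount factor 1/(1+y/m)^(m*t), PV):
  t = 1.0000: CF_t = 7.900000, DF = 0.919963, PV = 7.267709
  t = 2.0000: CF_t = 7.900000, DF = 0.846332, PV = 6.686025
  t = 3.0000: CF_t = 7.900000, DF = 0.778595, PV = 6.150897
  t = 4.0000: CF_t = 7.900000, DF = 0.716278, PV = 5.658599
  t = 5.0000: CF_t = 7.900000, DF = 0.658950, PV = 5.205703
  t = 6.0000: CF_t = 7.900000, DF = 0.606209, PV = 4.789055
  t = 7.0000: CF_t = 107.900000, DF = 0.557690, PV = 60.174797
Price P = sum_t PV_t = 95.932786
Macaulay numerator sum_t t * PV_t:
  t * PV_t at t = 1.0000: 7.267709
  t * PV_t at t = 2.0000: 13.372050
  t * PV_t at t = 3.0000: 18.452691
  t * PV_t at t = 4.0000: 22.634396
  t * PV_t at t = 5.0000: 26.028514
  t * PV_t at t = 6.0000: 28.734330
  t * PV_t at t = 7.0000: 421.223581
Macaulay duration D = (sum_t t * PV_t) / P = 537.713272 / 95.932786 = 5.605104

Answer: Macaulay duration = 5.6051 years


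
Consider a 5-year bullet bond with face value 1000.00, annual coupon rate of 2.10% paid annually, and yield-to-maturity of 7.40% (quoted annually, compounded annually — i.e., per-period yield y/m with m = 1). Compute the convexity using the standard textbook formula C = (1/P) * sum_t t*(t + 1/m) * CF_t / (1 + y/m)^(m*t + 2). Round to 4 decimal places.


Coupon per period c = face * coupon_rate / m = 21.000000
Periods per year m = 1; per-period yield y/m = 0.074000
Number of cashflows N = 5
Cashflows (t years, CF_t, discount factor 1/(1+y/m)^(m*t), PV):
  t = 1.0000: CF_t = 21.000000, DF = 0.931099, PV = 19.553073
  t = 2.0000: CF_t = 21.000000, DF = 0.866945, PV = 18.205840
  t = 3.0000: CF_t = 21.000000, DF = 0.807211, PV = 16.951434
  t = 4.0000: CF_t = 21.000000, DF = 0.751593, PV = 15.783458
  t = 5.0000: CF_t = 1021.000000, DF = 0.699808, PV = 714.503458
Price P = sum_t PV_t = 784.997264
Convexity numerator sum_t t*(t + 1/m) * CF_t / (1+y/m)^(m*t + 2):
  t = 1.0000: term = 33.902869
  t = 2.0000: term = 94.700750
  t = 3.0000: term = 176.351490
  t = 4.0000: term = 273.667738
  t = 5.0000: term = 18583.051362
Convexity = (1/P) * sum = 19161.674209 / 784.997264 = 24.409861

Answer: Convexity = 24.4099


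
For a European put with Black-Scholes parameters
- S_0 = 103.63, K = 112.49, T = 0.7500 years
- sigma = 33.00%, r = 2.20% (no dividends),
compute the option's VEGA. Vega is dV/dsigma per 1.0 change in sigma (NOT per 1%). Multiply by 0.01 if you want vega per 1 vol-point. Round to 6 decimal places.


Answer: Vega = 35.670087

Derivation:
d1 = -0.0864274654; d2 = -0.3722158487
phi(d1) = 0.3974550685; exp(-qT) = 1.0000000000; exp(-rT) = 0.9836353794
Vega = S * exp(-qT) * phi(d1) * sqrt(T) = 103.6300 * 1.0000000000 * 0.3974550685 * 0.8660254038 = 35.670087


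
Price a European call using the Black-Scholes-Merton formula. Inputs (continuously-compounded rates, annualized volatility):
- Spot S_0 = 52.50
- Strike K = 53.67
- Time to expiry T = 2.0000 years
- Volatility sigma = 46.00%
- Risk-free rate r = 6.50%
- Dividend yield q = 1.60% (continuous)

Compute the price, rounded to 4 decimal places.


d1 = (ln(S/K) + (r - q + 0.5*sigma^2) * T) / (sigma * sqrt(T)) = 0.44203241
d2 = d1 - sigma * sqrt(T) = -0.20850583
exp(-rT) = 0.87809543; exp(-qT) = 0.96850658
C = S_0 * exp(-qT) * N(d1) - K * exp(-rT) * N(d2)
N(d1) = 0.67076712; N(d2) = 0.41741701
C = 52.5000 * 0.96850658 * 0.67076712 - 53.6700 * 0.87809543 * 0.41741701 = 14.4345

Answer: Price = 14.4345


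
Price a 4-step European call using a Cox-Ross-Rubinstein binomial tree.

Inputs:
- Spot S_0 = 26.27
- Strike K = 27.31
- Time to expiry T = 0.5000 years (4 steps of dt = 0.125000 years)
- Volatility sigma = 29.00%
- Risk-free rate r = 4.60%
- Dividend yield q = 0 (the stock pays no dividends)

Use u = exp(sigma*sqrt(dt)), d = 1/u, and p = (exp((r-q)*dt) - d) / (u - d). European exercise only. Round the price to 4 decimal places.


Answer: Price = V(0,0) = 1.9834

Derivation:
dt = T/N = 0.125000
u = exp(sigma*sqrt(dt)) = 1.107971; d = 1/u = 0.902551
p = (exp((r-q)*dt) - d) / (u - d) = 0.502462
Discount per step: exp(-r*dt) = 0.994266
Stock lattice S(k, i) with i counting down-moves:
  k=0: S(0,0) = 26.2700
  k=1: S(1,0) = 29.1064; S(1,1) = 23.7100
  k=2: S(2,0) = 32.2490; S(2,1) = 26.2700; S(2,2) = 21.3995
  k=3: S(3,0) = 35.7310; S(3,1) = 29.1064; S(3,2) = 23.7100; S(3,3) = 19.3141
  k=4: S(4,0) = 39.5889; S(4,1) = 32.2490; S(4,2) = 26.2700; S(4,3) = 21.3995; S(4,4) = 17.4320
Terminal payoffs V(N, i) = max(S_T - K, 0):
  V(4,0) = 12.278930; V(4,1) = 4.939050; V(4,2) = 0.000000; V(4,3) = 0.000000; V(4,4) = 0.000000
Backward induction: V(k, i) = exp(-r*dt) * [p * V(k+1, i) + (1-p) * V(k+1, i+1)].
  V(3,0) = exp(-r*dt) * [p*12.278930 + (1-p)*4.939050] = 8.577596
  V(3,1) = exp(-r*dt) * [p*4.939050 + (1-p)*0.000000] = 2.467455
  V(3,2) = exp(-r*dt) * [p*0.000000 + (1-p)*0.000000] = 0.000000
  V(3,3) = exp(-r*dt) * [p*0.000000 + (1-p)*0.000000] = 0.000000
  V(2,0) = exp(-r*dt) * [p*8.577596 + (1-p)*2.467455] = 5.505818
  V(2,1) = exp(-r*dt) * [p*2.467455 + (1-p)*0.000000] = 1.232694
  V(2,2) = exp(-r*dt) * [p*0.000000 + (1-p)*0.000000] = 0.000000
  V(1,0) = exp(-r*dt) * [p*5.505818 + (1-p)*1.232694] = 3.360397
  V(1,1) = exp(-r*dt) * [p*1.232694 + (1-p)*0.000000] = 0.615830
  V(0,0) = exp(-r*dt) * [p*3.360397 + (1-p)*0.615830] = 1.983433


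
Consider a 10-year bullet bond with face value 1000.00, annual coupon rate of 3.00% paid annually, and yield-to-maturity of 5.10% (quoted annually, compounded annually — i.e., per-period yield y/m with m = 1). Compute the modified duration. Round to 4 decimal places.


Answer: Modified duration = 8.2309

Derivation:
Coupon per period c = face * coupon_rate / m = 30.000000
Periods per year m = 1; per-period yield y/m = 0.051000
Number of cashflows N = 10
Cashflows (t years, CF_t, discount factor 1/(1+y/m)^(m*t), PV):
  t = 1.0000: CF_t = 30.000000, DF = 0.951475, PV = 28.544244
  t = 2.0000: CF_t = 30.000000, DF = 0.905304, PV = 27.159128
  t = 3.0000: CF_t = 30.000000, DF = 0.861374, PV = 25.841226
  t = 4.0000: CF_t = 30.000000, DF = 0.819576, PV = 24.587275
  t = 5.0000: CF_t = 30.000000, DF = 0.779806, PV = 23.394172
  t = 6.0000: CF_t = 30.000000, DF = 0.741965, PV = 22.258965
  t = 7.0000: CF_t = 30.000000, DF = 0.705961, PV = 21.178844
  t = 8.0000: CF_t = 30.000000, DF = 0.671705, PV = 20.151136
  t = 9.0000: CF_t = 30.000000, DF = 0.639110, PV = 19.173297
  t = 10.0000: CF_t = 1030.000000, DF = 0.608097, PV = 626.339880
Price P = sum_t PV_t = 838.628164
First compute Macaulay numerator sum_t t * PV_t:
  t * PV_t at t = 1.0000: 28.544244
  t * PV_t at t = 2.0000: 54.318256
  t * PV_t at t = 3.0000: 77.523677
  t * PV_t at t = 4.0000: 98.349098
  t * PV_t at t = 5.0000: 116.970859
  t * PV_t at t = 6.0000: 133.553788
  t * PV_t at t = 7.0000: 148.251905
  t * PV_t at t = 8.0000: 161.209085
  t * PV_t at t = 9.0000: 172.559677
  t * PV_t at t = 10.0000: 6263.398795
Macaulay duration D = 7254.679383 / 838.628164 = 8.650651
Modified duration = D / (1 + y/m) = 8.650651 / (1 + 0.051000) = 8.230876


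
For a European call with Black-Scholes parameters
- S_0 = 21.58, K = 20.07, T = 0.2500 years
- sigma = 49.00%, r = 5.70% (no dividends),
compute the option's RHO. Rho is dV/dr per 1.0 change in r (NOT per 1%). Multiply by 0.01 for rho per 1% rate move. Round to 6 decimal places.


Answer: Rho = 2.926518

Derivation:
d1 = 0.4767481511; d2 = 0.2317481511
phi(d1) = 0.3560860254; exp(-qT) = 1.0000000000; exp(-rT) = 0.9858510507
N(d2) = 0.5916331849
Rho = K*T*exp(-rT)*N(d2) = 20.0700 * 0.2500 * 0.9858510507 * 0.5916331849 = 2.926518


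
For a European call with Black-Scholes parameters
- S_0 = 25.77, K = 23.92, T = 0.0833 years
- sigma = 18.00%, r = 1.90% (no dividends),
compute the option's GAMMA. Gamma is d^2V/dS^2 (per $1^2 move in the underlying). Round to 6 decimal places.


Answer: Gamma = 0.098141

Derivation:
d1 = 1.4904055844; d2 = 1.4384544535
phi(d1) = 0.1313889940; exp(-qT) = 1.0000000000; exp(-rT) = 0.9984185518
Gamma = exp(-qT) * phi(d1) / (S * sigma * sqrt(T)) = 1.0000000000 * 0.1313889940 / (25.7700 * 0.1800 * 0.2886173938) = 0.098141


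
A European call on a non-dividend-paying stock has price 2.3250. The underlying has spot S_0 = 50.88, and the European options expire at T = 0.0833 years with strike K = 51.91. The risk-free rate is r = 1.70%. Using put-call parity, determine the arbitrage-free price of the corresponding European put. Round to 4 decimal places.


Answer: Put price = 3.2815

Derivation:
Put-call parity: C - P = S_0 * exp(-qT) - K * exp(-rT).
S_0 * exp(-qT) = 50.8800 * 1.00000000 = 50.88000000
K * exp(-rT) = 51.9100 * 0.99858490 = 51.83654227
P = C - S*exp(-qT) + K*exp(-rT)
P = 2.3250 - 50.88000000 + 51.83654227 = 3.2815


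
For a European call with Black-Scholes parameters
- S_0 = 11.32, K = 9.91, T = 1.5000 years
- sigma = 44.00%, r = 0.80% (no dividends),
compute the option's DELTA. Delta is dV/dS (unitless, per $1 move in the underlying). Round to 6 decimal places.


d1 = 0.5385662004; d2 = -0.0003215430
phi(d1) = 0.3450847261; exp(-qT) = 1.0000000000; exp(-rT) = 0.9880717129
N(d1) = 0.7049068926
Delta = exp(-qT) * N(d1) = 1.0000000000 * 0.7049068926 = 0.704907

Answer: Delta = 0.704907


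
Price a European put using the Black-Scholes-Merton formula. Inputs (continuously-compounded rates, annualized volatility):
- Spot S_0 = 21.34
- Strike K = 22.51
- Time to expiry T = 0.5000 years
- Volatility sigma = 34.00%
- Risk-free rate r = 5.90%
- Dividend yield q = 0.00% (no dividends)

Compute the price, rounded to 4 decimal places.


Answer: Price = 2.3345

Derivation:
d1 = (ln(S/K) + (r - q + 0.5*sigma^2) * T) / (sigma * sqrt(T)) = 0.02089538
d2 = d1 - sigma * sqrt(T) = -0.21952092
exp(-rT) = 0.97093088; exp(-qT) = 1.00000000
P = K * exp(-rT) * N(-d2) - S_0 * exp(-qT) * N(-d1)
N(-d1) = 0.49166455; N(-d2) = 0.58687786
P = 22.5100 * 0.97093088 * 0.58687786 - 21.3400 * 1.00000000 * 0.49166455 = 2.3345


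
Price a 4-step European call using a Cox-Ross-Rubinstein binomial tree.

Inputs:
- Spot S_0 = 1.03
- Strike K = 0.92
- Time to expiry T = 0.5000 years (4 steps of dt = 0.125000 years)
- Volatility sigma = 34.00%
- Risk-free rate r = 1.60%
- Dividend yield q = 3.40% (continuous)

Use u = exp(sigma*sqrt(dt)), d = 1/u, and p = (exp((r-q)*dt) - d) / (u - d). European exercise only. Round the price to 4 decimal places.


dt = T/N = 0.125000
u = exp(sigma*sqrt(dt)) = 1.127732; d = 1/u = 0.886736
p = (exp((r-q)*dt) - d) / (u - d) = 0.460658
Discount per step: exp(-r*dt) = 0.998002
Stock lattice S(k, i) with i counting down-moves:
  k=0: S(0,0) = 1.0300
  k=1: S(1,0) = 1.1616; S(1,1) = 0.9133
  k=2: S(2,0) = 1.3099; S(2,1) = 1.0300; S(2,2) = 0.8099
  k=3: S(3,0) = 1.4773; S(3,1) = 1.1616; S(3,2) = 0.9133; S(3,3) = 0.7182
  k=4: S(4,0) = 1.6659; S(4,1) = 1.3099; S(4,2) = 1.0300; S(4,3) = 0.8099; S(4,4) = 0.6368
Terminal payoffs V(N, i) = max(S_T - K, 0):
  V(4,0) = 0.745943; V(4,1) = 0.389932; V(4,2) = 0.110000; V(4,3) = 0.000000; V(4,4) = 0.000000
Backward induction: V(k, i) = exp(-r*dt) * [p * V(k+1, i) + (1-p) * V(k+1, i+1)].
  V(3,0) = exp(-r*dt) * [p*0.745943 + (1-p)*0.389932] = 0.552825
  V(3,1) = exp(-r*dt) * [p*0.389932 + (1-p)*0.110000] = 0.238476
  V(3,2) = exp(-r*dt) * [p*0.110000 + (1-p)*0.000000] = 0.050571
  V(3,3) = exp(-r*dt) * [p*0.000000 + (1-p)*0.000000] = 0.000000
  V(2,0) = exp(-r*dt) * [p*0.552825 + (1-p)*0.238476] = 0.382517
  V(2,1) = exp(-r*dt) * [p*0.238476 + (1-p)*0.050571] = 0.136857
  V(2,2) = exp(-r*dt) * [p*0.050571 + (1-p)*0.000000] = 0.023249
  V(1,0) = exp(-r*dt) * [p*0.382517 + (1-p)*0.136857] = 0.249523
  V(1,1) = exp(-r*dt) * [p*0.136857 + (1-p)*0.023249] = 0.075433
  V(0,0) = exp(-r*dt) * [p*0.249523 + (1-p)*0.075433] = 0.155318

Answer: Price = V(0,0) = 0.1553


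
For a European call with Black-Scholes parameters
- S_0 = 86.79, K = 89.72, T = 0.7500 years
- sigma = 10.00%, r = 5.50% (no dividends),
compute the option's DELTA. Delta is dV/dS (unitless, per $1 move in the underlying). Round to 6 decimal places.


Answer: Delta = 0.554180

Derivation:
d1 = 0.1362280824; d2 = 0.0496255420
phi(d1) = 0.3952575985; exp(-qT) = 1.0000000000; exp(-rT) = 0.9595892027
N(d1) = 0.5541795122
Delta = exp(-qT) * N(d1) = 1.0000000000 * 0.5541795122 = 0.554180


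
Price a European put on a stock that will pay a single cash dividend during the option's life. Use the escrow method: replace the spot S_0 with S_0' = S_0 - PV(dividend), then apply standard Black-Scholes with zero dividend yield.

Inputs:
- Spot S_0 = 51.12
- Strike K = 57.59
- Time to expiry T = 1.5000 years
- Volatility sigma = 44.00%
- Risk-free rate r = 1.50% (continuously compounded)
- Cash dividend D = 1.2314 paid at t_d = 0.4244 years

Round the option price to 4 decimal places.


PV(D) = D * exp(-r * t_d) = 1.2314 * 0.99365422 = 1.22358581
S_0' = S_0 - PV(D) = 51.1200 - 1.22358581 = 49.89641419
d1 = (ln(S_0'/K) + (r + sigma^2/2)*T) / (sigma*sqrt(T)) = 0.04509325
d2 = d1 - sigma*sqrt(T) = -0.49379450
exp(-rT) = 0.97775124
N(-d1) = 0.48201649; N(-d2) = 0.68927434
P = K * exp(-rT) * N(-d2) - S_0' * N(-d1) = 57.5900 * 0.97775124 * 0.68927434 - 49.89641419 * 0.48201649 = 14.7612

Answer: Price = 14.7612


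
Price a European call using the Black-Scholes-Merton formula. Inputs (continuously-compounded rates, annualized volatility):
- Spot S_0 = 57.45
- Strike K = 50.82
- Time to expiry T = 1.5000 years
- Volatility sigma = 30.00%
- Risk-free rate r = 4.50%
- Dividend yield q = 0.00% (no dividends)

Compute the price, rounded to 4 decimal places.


Answer: Price = 13.6094

Derivation:
d1 = (ln(S/K) + (r - q + 0.5*sigma^2) * T) / (sigma * sqrt(T)) = 0.70116651
d2 = d1 - sigma * sqrt(T) = 0.33374305
exp(-rT) = 0.93472772; exp(-qT) = 1.00000000
C = S_0 * exp(-qT) * N(d1) - K * exp(-rT) * N(d2)
N(d1) = 0.75840045; N(d2) = 0.63071327
C = 57.4500 * 1.00000000 * 0.75840045 - 50.8200 * 0.93472772 * 0.63071327 = 13.6094


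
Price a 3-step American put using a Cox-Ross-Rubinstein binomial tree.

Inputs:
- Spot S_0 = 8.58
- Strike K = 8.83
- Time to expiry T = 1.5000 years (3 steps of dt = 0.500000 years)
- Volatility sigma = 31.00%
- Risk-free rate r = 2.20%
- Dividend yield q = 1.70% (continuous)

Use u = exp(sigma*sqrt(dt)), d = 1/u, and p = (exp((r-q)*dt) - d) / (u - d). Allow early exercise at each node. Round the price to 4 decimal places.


dt = T/N = 0.500000
u = exp(sigma*sqrt(dt)) = 1.245084; d = 1/u = 0.803159
p = (exp((r-q)*dt) - d) / (u - d) = 0.451082
Discount per step: exp(-r*dt) = 0.989060
Stock lattice S(k, i) with i counting down-moves:
  k=0: S(0,0) = 8.5800
  k=1: S(1,0) = 10.6828; S(1,1) = 6.8911
  k=2: S(2,0) = 13.3010; S(2,1) = 8.5800; S(2,2) = 5.5346
  k=3: S(3,0) = 16.5609; S(3,1) = 10.6828; S(3,2) = 6.8911; S(3,3) = 4.4452
Terminal payoffs V(N, i) = max(K - S_T, 0):
  V(3,0) = 0.000000; V(3,1) = 0.000000; V(3,2) = 1.938899; V(3,3) = 4.384801
Backward induction: V(k, i) = exp(-r*dt) * [p * V(k+1, i) + (1-p) * V(k+1, i+1)]; then take max(V_cont, immediate exercise) for American.
  V(2,0) = exp(-r*dt) * [p*0.000000 + (1-p)*0.000000] = 0.000000; exercise = 0.000000; V(2,0) = max -> 0.000000
  V(2,1) = exp(-r*dt) * [p*0.000000 + (1-p)*1.938899] = 1.052654; exercise = 0.250000; V(2,1) = max -> 1.052654
  V(2,2) = exp(-r*dt) * [p*1.938899 + (1-p)*4.384801] = 3.245601; exercise = 3.295353; V(2,2) = max -> 3.295353
  V(1,0) = exp(-r*dt) * [p*0.000000 + (1-p)*1.052654] = 0.571500; exercise = 0.000000; V(1,0) = max -> 0.571500
  V(1,1) = exp(-r*dt) * [p*1.052654 + (1-p)*3.295353] = 2.258730; exercise = 1.938899; V(1,1) = max -> 2.258730
  V(0,0) = exp(-r*dt) * [p*0.571500 + (1-p)*2.258730] = 1.481267; exercise = 0.250000; V(0,0) = max -> 1.481267

Answer: Price = V(0,0) = 1.4813


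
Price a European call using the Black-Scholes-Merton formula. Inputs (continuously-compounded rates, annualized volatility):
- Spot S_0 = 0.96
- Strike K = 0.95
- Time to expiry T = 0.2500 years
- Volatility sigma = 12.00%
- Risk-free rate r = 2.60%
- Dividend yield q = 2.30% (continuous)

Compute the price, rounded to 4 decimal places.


Answer: Price = 0.0284

Derivation:
d1 = (ln(S/K) + (r - q + 0.5*sigma^2) * T) / (sigma * sqrt(T)) = 0.21702166
d2 = d1 - sigma * sqrt(T) = 0.15702166
exp(-rT) = 0.99352108; exp(-qT) = 0.99426650
C = S_0 * exp(-qT) * N(d1) - K * exp(-rT) * N(d2)
N(d1) = 0.58590427; N(d2) = 0.56238611
C = 0.9600 * 0.99426650 * 0.58590427 - 0.9500 * 0.99352108 * 0.56238611 = 0.0284


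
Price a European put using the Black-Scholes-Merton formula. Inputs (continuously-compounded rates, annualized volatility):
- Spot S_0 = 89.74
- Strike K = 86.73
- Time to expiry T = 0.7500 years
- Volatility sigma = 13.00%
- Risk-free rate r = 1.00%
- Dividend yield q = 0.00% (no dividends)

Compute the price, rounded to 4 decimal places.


Answer: Price = 2.3836

Derivation:
d1 = (ln(S/K) + (r - q + 0.5*sigma^2) * T) / (sigma * sqrt(T)) = 0.42594465
d2 = d1 - sigma * sqrt(T) = 0.31336135
exp(-rT) = 0.99252805; exp(-qT) = 1.00000000
P = K * exp(-rT) * N(-d2) - S_0 * exp(-qT) * N(-d1)
N(-d1) = 0.33507409; N(-d2) = 0.37700307
P = 86.7300 * 0.99252805 * 0.37700307 - 89.7400 * 1.00000000 * 0.33507409 = 2.3836


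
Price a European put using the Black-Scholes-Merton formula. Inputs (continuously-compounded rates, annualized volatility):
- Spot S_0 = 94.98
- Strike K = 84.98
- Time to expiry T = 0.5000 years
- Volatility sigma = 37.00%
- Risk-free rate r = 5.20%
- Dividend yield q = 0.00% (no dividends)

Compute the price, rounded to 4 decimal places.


d1 = (ln(S/K) + (r - q + 0.5*sigma^2) * T) / (sigma * sqrt(T)) = 0.65541310
d2 = d1 - sigma * sqrt(T) = 0.39378359
exp(-rT) = 0.97433509; exp(-qT) = 1.00000000
P = K * exp(-rT) * N(-d2) - S_0 * exp(-qT) * N(-d1)
N(-d1) = 0.25610091; N(-d2) = 0.34687041
P = 84.9800 * 0.97433509 * 0.34687041 - 94.9800 * 1.00000000 * 0.25610091 = 4.3961

Answer: Price = 4.3961


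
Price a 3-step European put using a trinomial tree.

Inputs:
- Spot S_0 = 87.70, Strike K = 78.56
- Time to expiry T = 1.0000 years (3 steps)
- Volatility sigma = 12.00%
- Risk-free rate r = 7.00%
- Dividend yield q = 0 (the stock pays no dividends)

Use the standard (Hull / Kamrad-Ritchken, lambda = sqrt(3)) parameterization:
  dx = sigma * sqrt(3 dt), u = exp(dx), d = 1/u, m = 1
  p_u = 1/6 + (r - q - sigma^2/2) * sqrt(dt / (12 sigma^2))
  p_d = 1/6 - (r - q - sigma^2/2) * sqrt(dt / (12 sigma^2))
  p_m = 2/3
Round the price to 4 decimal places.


Answer: Price = V(0,0) = 0.2010

Derivation:
dt = T/N = 0.333333; dx = sigma*sqrt(3*dt) = 0.120000
u = exp(dx) = 1.127497; d = 1/u = 0.886920
p_u = 0.253889, p_m = 0.666667, p_d = 0.079444
Discount per step: exp(-r*dt) = 0.976937
Stock lattice S(k, j) with j the centered position index:
  k=0: S(0,+0) = 87.7000
  k=1: S(1,-1) = 77.7829; S(1,+0) = 87.7000; S(1,+1) = 98.8815
  k=2: S(2,-2) = 68.9873; S(2,-1) = 77.7829; S(2,+0) = 87.7000; S(2,+1) = 98.8815; S(2,+2) = 111.4886
  k=3: S(3,-3) = 61.1862; S(3,-2) = 68.9873; S(3,-1) = 77.7829; S(3,+0) = 87.7000; S(3,+1) = 98.8815; S(3,+2) = 111.4886; S(3,+3) = 125.7030
Terminal payoffs V(N, j) = max(K - S_T, 0):
  V(3,-3) = 17.373786; V(3,-2) = 9.572737; V(3,-1) = 0.777078; V(3,+0) = 0.000000; V(3,+1) = 0.000000; V(3,+2) = 0.000000; V(3,+3) = 0.000000
Backward induction: V(k, j) = exp(-r*dt) * [p_u * V(k+1, j+1) + p_m * V(k+1, j) + p_d * V(k+1, j-1)]
  V(2,-2) = exp(-r*dt) * [p_u*0.777078 + p_m*9.572737 + p_d*17.373786] = 7.775798
  V(2,-1) = exp(-r*dt) * [p_u*0.000000 + p_m*0.777078 + p_d*9.572737] = 1.249065
  V(2,+0) = exp(-r*dt) * [p_u*0.000000 + p_m*0.000000 + p_d*0.777078] = 0.060311
  V(2,+1) = exp(-r*dt) * [p_u*0.000000 + p_m*0.000000 + p_d*0.000000] = 0.000000
  V(2,+2) = exp(-r*dt) * [p_u*0.000000 + p_m*0.000000 + p_d*0.000000] = 0.000000
  V(1,-1) = exp(-r*dt) * [p_u*0.060311 + p_m*1.249065 + p_d*7.775798] = 1.431961
  V(1,+0) = exp(-r*dt) * [p_u*0.000000 + p_m*0.060311 + p_d*1.249065] = 0.136223
  V(1,+1) = exp(-r*dt) * [p_u*0.000000 + p_m*0.000000 + p_d*0.060311] = 0.004681
  V(0,+0) = exp(-r*dt) * [p_u*0.004681 + p_m*0.136223 + p_d*1.431961] = 0.201019
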